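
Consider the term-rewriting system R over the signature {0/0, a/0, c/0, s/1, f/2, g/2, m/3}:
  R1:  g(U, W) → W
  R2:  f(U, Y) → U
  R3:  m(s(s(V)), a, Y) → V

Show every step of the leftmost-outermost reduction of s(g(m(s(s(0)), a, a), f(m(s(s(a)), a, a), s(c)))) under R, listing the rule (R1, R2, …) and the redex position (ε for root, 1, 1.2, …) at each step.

s(a)

1. s(g(m(s(s(0)), a, a), f(m(s(s(a)), a, a), s(c))))  →  s(f(m(s(s(a)), a, a), s(c)))   [R1 at 1]
2. s(f(m(s(s(a)), a, a), s(c)))  →  s(m(s(s(a)), a, a))   [R2 at 1]
3. s(m(s(s(a)), a, a))  →  s(a)   [R3 at 1]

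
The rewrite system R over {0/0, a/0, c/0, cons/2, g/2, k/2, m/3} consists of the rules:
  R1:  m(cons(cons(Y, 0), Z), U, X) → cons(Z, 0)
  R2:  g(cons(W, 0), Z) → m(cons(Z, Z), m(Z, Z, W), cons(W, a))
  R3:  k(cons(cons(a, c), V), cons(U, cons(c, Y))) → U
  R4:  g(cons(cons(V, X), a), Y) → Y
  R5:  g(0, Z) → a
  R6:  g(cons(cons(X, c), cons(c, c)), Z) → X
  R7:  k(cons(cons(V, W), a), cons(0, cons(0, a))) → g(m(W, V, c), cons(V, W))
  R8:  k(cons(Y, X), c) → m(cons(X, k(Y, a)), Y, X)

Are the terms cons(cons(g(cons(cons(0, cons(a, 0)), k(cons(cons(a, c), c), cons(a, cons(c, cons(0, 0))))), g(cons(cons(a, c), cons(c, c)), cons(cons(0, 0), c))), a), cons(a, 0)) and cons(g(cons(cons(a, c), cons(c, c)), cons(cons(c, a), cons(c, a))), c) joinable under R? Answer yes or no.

no — NF(t₁) = cons(cons(a, a), cons(a, 0)), NF(t₂) = cons(a, c)

Reduce t₁ = cons(cons(g(cons(cons(0, cons(a, 0)), k(cons(cons(a, c), c), cons(a, cons(c, cons(0, 0))))), g(cons(cons(a, c), cons(c, c)), cons(cons(0, 0), c))), a), cons(a, 0)):
1. cons(cons(g(cons(cons(0, cons(a, 0)), k(cons(cons(a, c), c), cons(a, cons(c, cons(0, 0))))), g(cons(cons(a, c), cons(c, c)), cons(cons(0, 0), c))), a), cons(a, 0))  →  cons(cons(g(cons(cons(0, cons(a, 0)), a), g(cons(cons(a, c), cons(c, c)), cons(cons(0, 0), c))), a), cons(a, 0))   [R3 at 1.1.1.2]
2. cons(cons(g(cons(cons(0, cons(a, 0)), a), g(cons(cons(a, c), cons(c, c)), cons(cons(0, 0), c))), a), cons(a, 0))  →  cons(cons(g(cons(cons(a, c), cons(c, c)), cons(cons(0, 0), c)), a), cons(a, 0))   [R4 at 1.1]
3. cons(cons(g(cons(cons(a, c), cons(c, c)), cons(cons(0, 0), c)), a), cons(a, 0))  →  cons(cons(a, a), cons(a, 0))   [R6 at 1.1]

Reduce t₂ = cons(g(cons(cons(a, c), cons(c, c)), cons(cons(c, a), cons(c, a))), c):
1. cons(g(cons(cons(a, c), cons(c, c)), cons(cons(c, a), cons(c, a))), c)  →  cons(a, c)   [R6 at 1]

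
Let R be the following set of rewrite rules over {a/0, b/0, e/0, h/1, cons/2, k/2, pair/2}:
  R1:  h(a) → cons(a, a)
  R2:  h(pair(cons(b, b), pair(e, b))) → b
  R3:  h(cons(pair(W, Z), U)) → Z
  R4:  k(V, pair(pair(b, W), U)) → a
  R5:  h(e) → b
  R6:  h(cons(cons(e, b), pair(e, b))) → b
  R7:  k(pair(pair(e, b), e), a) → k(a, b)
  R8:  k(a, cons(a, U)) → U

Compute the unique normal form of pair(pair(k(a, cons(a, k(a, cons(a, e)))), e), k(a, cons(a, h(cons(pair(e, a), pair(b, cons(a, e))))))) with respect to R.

1. pair(pair(k(a, cons(a, k(a, cons(a, e)))), e), k(a, cons(a, h(cons(pair(e, a), pair(b, cons(a, e)))))))  →  pair(pair(k(a, cons(a, e)), e), k(a, cons(a, h(cons(pair(e, a), pair(b, cons(a, e)))))))   [R8 at 1.1]
2. pair(pair(k(a, cons(a, e)), e), k(a, cons(a, h(cons(pair(e, a), pair(b, cons(a, e)))))))  →  pair(pair(e, e), k(a, cons(a, h(cons(pair(e, a), pair(b, cons(a, e)))))))   [R8 at 1.1]
3. pair(pair(e, e), k(a, cons(a, h(cons(pair(e, a), pair(b, cons(a, e)))))))  →  pair(pair(e, e), h(cons(pair(e, a), pair(b, cons(a, e)))))   [R8 at 2]
4. pair(pair(e, e), h(cons(pair(e, a), pair(b, cons(a, e)))))  →  pair(pair(e, e), a)   [R3 at 2]

pair(pair(e, e), a)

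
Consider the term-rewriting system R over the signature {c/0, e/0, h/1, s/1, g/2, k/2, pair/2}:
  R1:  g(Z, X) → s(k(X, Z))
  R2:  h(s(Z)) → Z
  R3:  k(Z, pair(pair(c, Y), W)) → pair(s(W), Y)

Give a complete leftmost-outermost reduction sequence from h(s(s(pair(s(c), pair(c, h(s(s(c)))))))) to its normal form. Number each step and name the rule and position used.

s(pair(s(c), pair(c, s(c))))

1. h(s(s(pair(s(c), pair(c, h(s(s(c))))))))  →  s(pair(s(c), pair(c, h(s(s(c))))))   [R2 at ε]
2. s(pair(s(c), pair(c, h(s(s(c))))))  →  s(pair(s(c), pair(c, s(c))))   [R2 at 1.2.2]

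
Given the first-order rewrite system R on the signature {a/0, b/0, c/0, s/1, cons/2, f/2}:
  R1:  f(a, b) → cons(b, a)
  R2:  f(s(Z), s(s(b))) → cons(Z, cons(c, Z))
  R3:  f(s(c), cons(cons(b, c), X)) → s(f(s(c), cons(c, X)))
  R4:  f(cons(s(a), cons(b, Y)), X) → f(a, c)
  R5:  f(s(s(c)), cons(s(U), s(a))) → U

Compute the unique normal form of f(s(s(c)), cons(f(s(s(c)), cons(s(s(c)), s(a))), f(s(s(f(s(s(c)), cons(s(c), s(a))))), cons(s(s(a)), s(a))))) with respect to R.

1. f(s(s(c)), cons(f(s(s(c)), cons(s(s(c)), s(a))), f(s(s(f(s(s(c)), cons(s(c), s(a))))), cons(s(s(a)), s(a)))))  →  f(s(s(c)), cons(s(c), f(s(s(f(s(s(c)), cons(s(c), s(a))))), cons(s(s(a)), s(a)))))   [R5 at 2.1]
2. f(s(s(c)), cons(s(c), f(s(s(f(s(s(c)), cons(s(c), s(a))))), cons(s(s(a)), s(a)))))  →  f(s(s(c)), cons(s(c), f(s(s(c)), cons(s(s(a)), s(a)))))   [R5 at 2.2.1.1.1]
3. f(s(s(c)), cons(s(c), f(s(s(c)), cons(s(s(a)), s(a)))))  →  f(s(s(c)), cons(s(c), s(a)))   [R5 at 2.2]
4. f(s(s(c)), cons(s(c), s(a)))  →  c   [R5 at ε]

c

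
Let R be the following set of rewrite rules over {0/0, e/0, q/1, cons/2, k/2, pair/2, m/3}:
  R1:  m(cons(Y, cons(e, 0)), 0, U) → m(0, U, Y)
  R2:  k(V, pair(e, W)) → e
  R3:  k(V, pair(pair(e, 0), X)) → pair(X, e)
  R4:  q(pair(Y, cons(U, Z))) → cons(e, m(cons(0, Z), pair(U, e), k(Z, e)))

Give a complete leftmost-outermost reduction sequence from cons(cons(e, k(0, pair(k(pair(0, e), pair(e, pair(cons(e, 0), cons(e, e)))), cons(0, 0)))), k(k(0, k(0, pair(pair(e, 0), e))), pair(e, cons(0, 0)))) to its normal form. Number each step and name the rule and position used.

cons(cons(e, e), e)

1. cons(cons(e, k(0, pair(k(pair(0, e), pair(e, pair(cons(e, 0), cons(e, e)))), cons(0, 0)))), k(k(0, k(0, pair(pair(e, 0), e))), pair(e, cons(0, 0))))  →  cons(cons(e, k(0, pair(e, cons(0, 0)))), k(k(0, k(0, pair(pair(e, 0), e))), pair(e, cons(0, 0))))   [R2 at 1.2.2.1]
2. cons(cons(e, k(0, pair(e, cons(0, 0)))), k(k(0, k(0, pair(pair(e, 0), e))), pair(e, cons(0, 0))))  →  cons(cons(e, e), k(k(0, k(0, pair(pair(e, 0), e))), pair(e, cons(0, 0))))   [R2 at 1.2]
3. cons(cons(e, e), k(k(0, k(0, pair(pair(e, 0), e))), pair(e, cons(0, 0))))  →  cons(cons(e, e), e)   [R2 at 2]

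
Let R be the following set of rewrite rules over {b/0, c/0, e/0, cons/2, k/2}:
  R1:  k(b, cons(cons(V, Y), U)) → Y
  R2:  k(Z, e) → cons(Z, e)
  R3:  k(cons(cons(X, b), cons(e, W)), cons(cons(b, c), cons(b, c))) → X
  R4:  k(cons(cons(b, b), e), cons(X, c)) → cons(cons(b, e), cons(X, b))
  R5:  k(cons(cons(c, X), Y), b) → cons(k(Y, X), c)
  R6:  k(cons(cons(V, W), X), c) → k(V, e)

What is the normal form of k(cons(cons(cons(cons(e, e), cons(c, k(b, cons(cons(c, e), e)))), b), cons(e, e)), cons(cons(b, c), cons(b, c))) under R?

1. k(cons(cons(cons(cons(e, e), cons(c, k(b, cons(cons(c, e), e)))), b), cons(e, e)), cons(cons(b, c), cons(b, c)))  →  cons(cons(e, e), cons(c, k(b, cons(cons(c, e), e))))   [R3 at ε]
2. cons(cons(e, e), cons(c, k(b, cons(cons(c, e), e))))  →  cons(cons(e, e), cons(c, e))   [R1 at 2.2]

cons(cons(e, e), cons(c, e))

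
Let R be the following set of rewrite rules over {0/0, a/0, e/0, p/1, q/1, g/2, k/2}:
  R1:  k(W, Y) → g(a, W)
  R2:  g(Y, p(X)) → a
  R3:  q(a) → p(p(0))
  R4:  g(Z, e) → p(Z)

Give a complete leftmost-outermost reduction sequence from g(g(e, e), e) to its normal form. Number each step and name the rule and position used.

p(p(e))

1. g(g(e, e), e)  →  p(g(e, e))   [R4 at ε]
2. p(g(e, e))  →  p(p(e))   [R4 at 1]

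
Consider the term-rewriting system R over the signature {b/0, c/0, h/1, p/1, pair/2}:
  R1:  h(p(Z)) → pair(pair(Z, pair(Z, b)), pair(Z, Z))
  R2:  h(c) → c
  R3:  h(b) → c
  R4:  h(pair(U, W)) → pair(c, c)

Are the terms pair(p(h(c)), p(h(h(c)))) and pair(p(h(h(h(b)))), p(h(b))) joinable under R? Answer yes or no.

Reduce t₁ = pair(p(h(c)), p(h(h(c)))):
1. pair(p(h(c)), p(h(h(c))))  →  pair(p(c), p(h(h(c))))   [R2 at 1.1]
2. pair(p(c), p(h(h(c))))  →  pair(p(c), p(h(c)))   [R2 at 2.1.1]
3. pair(p(c), p(h(c)))  →  pair(p(c), p(c))   [R2 at 2.1]

Reduce t₂ = pair(p(h(h(h(b)))), p(h(b))):
1. pair(p(h(h(h(b)))), p(h(b)))  →  pair(p(h(h(c))), p(h(b)))   [R3 at 1.1.1.1]
2. pair(p(h(h(c))), p(h(b)))  →  pair(p(h(c)), p(h(b)))   [R2 at 1.1.1]
3. pair(p(h(c)), p(h(b)))  →  pair(p(c), p(h(b)))   [R2 at 1.1]
4. pair(p(c), p(h(b)))  →  pair(p(c), p(c))   [R3 at 2.1]

yes — NF(t₁) = pair(p(c), p(c)), NF(t₂) = pair(p(c), p(c))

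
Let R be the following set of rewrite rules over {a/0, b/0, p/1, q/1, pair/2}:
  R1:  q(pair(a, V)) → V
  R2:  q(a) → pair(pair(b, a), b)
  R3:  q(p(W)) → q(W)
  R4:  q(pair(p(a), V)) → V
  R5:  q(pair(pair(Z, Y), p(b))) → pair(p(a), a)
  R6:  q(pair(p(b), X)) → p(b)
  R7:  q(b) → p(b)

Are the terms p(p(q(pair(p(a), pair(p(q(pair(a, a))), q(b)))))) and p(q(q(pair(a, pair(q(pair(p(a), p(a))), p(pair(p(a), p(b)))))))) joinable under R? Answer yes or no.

Reduce t₁ = p(p(q(pair(p(a), pair(p(q(pair(a, a))), q(b)))))):
1. p(p(q(pair(p(a), pair(p(q(pair(a, a))), q(b))))))  →  p(p(pair(p(q(pair(a, a))), q(b))))   [R4 at 1.1]
2. p(p(pair(p(q(pair(a, a))), q(b))))  →  p(p(pair(p(a), q(b))))   [R1 at 1.1.1.1]
3. p(p(pair(p(a), q(b))))  →  p(p(pair(p(a), p(b))))   [R7 at 1.1.2]

Reduce t₂ = p(q(q(pair(a, pair(q(pair(p(a), p(a))), p(pair(p(a), p(b)))))))):
1. p(q(q(pair(a, pair(q(pair(p(a), p(a))), p(pair(p(a), p(b))))))))  →  p(q(pair(q(pair(p(a), p(a))), p(pair(p(a), p(b))))))   [R1 at 1.1]
2. p(q(pair(q(pair(p(a), p(a))), p(pair(p(a), p(b))))))  →  p(q(pair(p(a), p(pair(p(a), p(b))))))   [R4 at 1.1.1]
3. p(q(pair(p(a), p(pair(p(a), p(b))))))  →  p(p(pair(p(a), p(b))))   [R4 at 1]

yes — NF(t₁) = p(p(pair(p(a), p(b)))), NF(t₂) = p(p(pair(p(a), p(b))))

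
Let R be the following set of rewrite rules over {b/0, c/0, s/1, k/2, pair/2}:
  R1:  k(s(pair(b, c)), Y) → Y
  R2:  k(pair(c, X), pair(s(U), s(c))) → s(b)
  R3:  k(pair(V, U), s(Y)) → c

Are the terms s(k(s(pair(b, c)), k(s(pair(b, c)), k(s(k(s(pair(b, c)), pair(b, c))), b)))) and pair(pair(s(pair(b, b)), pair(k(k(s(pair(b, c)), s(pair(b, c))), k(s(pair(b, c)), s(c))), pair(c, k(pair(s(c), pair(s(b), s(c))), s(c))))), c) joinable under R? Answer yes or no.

no — NF(t₁) = s(b), NF(t₂) = pair(pair(s(pair(b, b)), pair(s(c), pair(c, c))), c)

Reduce t₁ = s(k(s(pair(b, c)), k(s(pair(b, c)), k(s(k(s(pair(b, c)), pair(b, c))), b)))):
1. s(k(s(pair(b, c)), k(s(pair(b, c)), k(s(k(s(pair(b, c)), pair(b, c))), b))))  →  s(k(s(pair(b, c)), k(s(k(s(pair(b, c)), pair(b, c))), b)))   [R1 at 1]
2. s(k(s(pair(b, c)), k(s(k(s(pair(b, c)), pair(b, c))), b)))  →  s(k(s(k(s(pair(b, c)), pair(b, c))), b))   [R1 at 1]
3. s(k(s(k(s(pair(b, c)), pair(b, c))), b))  →  s(k(s(pair(b, c)), b))   [R1 at 1.1.1]
4. s(k(s(pair(b, c)), b))  →  s(b)   [R1 at 1]

Reduce t₂ = pair(pair(s(pair(b, b)), pair(k(k(s(pair(b, c)), s(pair(b, c))), k(s(pair(b, c)), s(c))), pair(c, k(pair(s(c), pair(s(b), s(c))), s(c))))), c):
1. pair(pair(s(pair(b, b)), pair(k(k(s(pair(b, c)), s(pair(b, c))), k(s(pair(b, c)), s(c))), pair(c, k(pair(s(c), pair(s(b), s(c))), s(c))))), c)  →  pair(pair(s(pair(b, b)), pair(k(s(pair(b, c)), k(s(pair(b, c)), s(c))), pair(c, k(pair(s(c), pair(s(b), s(c))), s(c))))), c)   [R1 at 1.2.1.1]
2. pair(pair(s(pair(b, b)), pair(k(s(pair(b, c)), k(s(pair(b, c)), s(c))), pair(c, k(pair(s(c), pair(s(b), s(c))), s(c))))), c)  →  pair(pair(s(pair(b, b)), pair(k(s(pair(b, c)), s(c)), pair(c, k(pair(s(c), pair(s(b), s(c))), s(c))))), c)   [R1 at 1.2.1]
3. pair(pair(s(pair(b, b)), pair(k(s(pair(b, c)), s(c)), pair(c, k(pair(s(c), pair(s(b), s(c))), s(c))))), c)  →  pair(pair(s(pair(b, b)), pair(s(c), pair(c, k(pair(s(c), pair(s(b), s(c))), s(c))))), c)   [R1 at 1.2.1]
4. pair(pair(s(pair(b, b)), pair(s(c), pair(c, k(pair(s(c), pair(s(b), s(c))), s(c))))), c)  →  pair(pair(s(pair(b, b)), pair(s(c), pair(c, c))), c)   [R3 at 1.2.2.2]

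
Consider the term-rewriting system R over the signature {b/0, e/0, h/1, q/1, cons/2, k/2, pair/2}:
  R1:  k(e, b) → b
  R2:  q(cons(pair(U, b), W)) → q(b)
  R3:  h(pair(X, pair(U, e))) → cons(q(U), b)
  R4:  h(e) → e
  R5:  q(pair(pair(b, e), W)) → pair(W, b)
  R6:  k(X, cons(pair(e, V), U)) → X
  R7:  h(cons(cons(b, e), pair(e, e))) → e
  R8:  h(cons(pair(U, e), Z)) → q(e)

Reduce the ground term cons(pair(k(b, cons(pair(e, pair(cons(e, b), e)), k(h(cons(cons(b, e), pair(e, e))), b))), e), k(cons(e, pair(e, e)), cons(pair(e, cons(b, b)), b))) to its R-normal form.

1. cons(pair(k(b, cons(pair(e, pair(cons(e, b), e)), k(h(cons(cons(b, e), pair(e, e))), b))), e), k(cons(e, pair(e, e)), cons(pair(e, cons(b, b)), b)))  →  cons(pair(b, e), k(cons(e, pair(e, e)), cons(pair(e, cons(b, b)), b)))   [R6 at 1.1]
2. cons(pair(b, e), k(cons(e, pair(e, e)), cons(pair(e, cons(b, b)), b)))  →  cons(pair(b, e), cons(e, pair(e, e)))   [R6 at 2]

cons(pair(b, e), cons(e, pair(e, e)))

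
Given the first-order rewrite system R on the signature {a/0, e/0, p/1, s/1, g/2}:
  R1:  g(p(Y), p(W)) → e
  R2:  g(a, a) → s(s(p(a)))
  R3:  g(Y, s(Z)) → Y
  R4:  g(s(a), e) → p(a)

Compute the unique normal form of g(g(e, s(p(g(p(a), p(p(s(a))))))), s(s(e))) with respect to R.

1. g(g(e, s(p(g(p(a), p(p(s(a))))))), s(s(e)))  →  g(e, s(p(g(p(a), p(p(s(a)))))))   [R3 at ε]
2. g(e, s(p(g(p(a), p(p(s(a)))))))  →  e   [R3 at ε]

e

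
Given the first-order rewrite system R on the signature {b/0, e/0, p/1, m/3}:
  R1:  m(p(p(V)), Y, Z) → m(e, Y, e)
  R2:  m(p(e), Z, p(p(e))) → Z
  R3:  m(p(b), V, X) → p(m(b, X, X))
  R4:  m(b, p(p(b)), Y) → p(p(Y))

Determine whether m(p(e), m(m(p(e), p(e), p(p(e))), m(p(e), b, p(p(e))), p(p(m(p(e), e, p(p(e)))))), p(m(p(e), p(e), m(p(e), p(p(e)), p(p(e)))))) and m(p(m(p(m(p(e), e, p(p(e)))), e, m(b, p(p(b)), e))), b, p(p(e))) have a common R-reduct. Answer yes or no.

Reduce t₁ = m(p(e), m(m(p(e), p(e), p(p(e))), m(p(e), b, p(p(e))), p(p(m(p(e), e, p(p(e)))))), p(m(p(e), p(e), m(p(e), p(p(e)), p(p(e)))))):
1. m(p(e), m(m(p(e), p(e), p(p(e))), m(p(e), b, p(p(e))), p(p(m(p(e), e, p(p(e)))))), p(m(p(e), p(e), m(p(e), p(p(e)), p(p(e))))))  →  m(p(e), m(p(e), m(p(e), b, p(p(e))), p(p(m(p(e), e, p(p(e)))))), p(m(p(e), p(e), m(p(e), p(p(e)), p(p(e))))))   [R2 at 2.1]
2. m(p(e), m(p(e), m(p(e), b, p(p(e))), p(p(m(p(e), e, p(p(e)))))), p(m(p(e), p(e), m(p(e), p(p(e)), p(p(e))))))  →  m(p(e), m(p(e), b, p(p(m(p(e), e, p(p(e)))))), p(m(p(e), p(e), m(p(e), p(p(e)), p(p(e))))))   [R2 at 2.2]
3. m(p(e), m(p(e), b, p(p(m(p(e), e, p(p(e)))))), p(m(p(e), p(e), m(p(e), p(p(e)), p(p(e))))))  →  m(p(e), m(p(e), b, p(p(e))), p(m(p(e), p(e), m(p(e), p(p(e)), p(p(e))))))   [R2 at 2.3.1.1]
4. m(p(e), m(p(e), b, p(p(e))), p(m(p(e), p(e), m(p(e), p(p(e)), p(p(e))))))  →  m(p(e), b, p(m(p(e), p(e), m(p(e), p(p(e)), p(p(e))))))   [R2 at 2]
5. m(p(e), b, p(m(p(e), p(e), m(p(e), p(p(e)), p(p(e))))))  →  m(p(e), b, p(m(p(e), p(e), p(p(e)))))   [R2 at 3.1.3]
6. m(p(e), b, p(m(p(e), p(e), p(p(e)))))  →  m(p(e), b, p(p(e)))   [R2 at 3.1]
7. m(p(e), b, p(p(e)))  →  b   [R2 at ε]

Reduce t₂ = m(p(m(p(m(p(e), e, p(p(e)))), e, m(b, p(p(b)), e))), b, p(p(e))):
1. m(p(m(p(m(p(e), e, p(p(e)))), e, m(b, p(p(b)), e))), b, p(p(e)))  →  m(p(m(p(e), e, m(b, p(p(b)), e))), b, p(p(e)))   [R2 at 1.1.1.1]
2. m(p(m(p(e), e, m(b, p(p(b)), e))), b, p(p(e)))  →  m(p(m(p(e), e, p(p(e)))), b, p(p(e)))   [R4 at 1.1.3]
3. m(p(m(p(e), e, p(p(e)))), b, p(p(e)))  →  m(p(e), b, p(p(e)))   [R2 at 1.1]
4. m(p(e), b, p(p(e)))  →  b   [R2 at ε]

yes — NF(t₁) = b, NF(t₂) = b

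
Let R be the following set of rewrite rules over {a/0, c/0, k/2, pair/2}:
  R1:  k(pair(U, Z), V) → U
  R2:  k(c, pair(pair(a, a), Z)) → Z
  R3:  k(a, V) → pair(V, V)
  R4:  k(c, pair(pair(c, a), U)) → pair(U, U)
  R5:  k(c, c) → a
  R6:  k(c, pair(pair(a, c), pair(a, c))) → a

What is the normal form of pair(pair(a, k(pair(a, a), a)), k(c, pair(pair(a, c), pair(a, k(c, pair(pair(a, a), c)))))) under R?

pair(pair(a, a), a)

1. pair(pair(a, k(pair(a, a), a)), k(c, pair(pair(a, c), pair(a, k(c, pair(pair(a, a), c))))))  →  pair(pair(a, a), k(c, pair(pair(a, c), pair(a, k(c, pair(pair(a, a), c))))))   [R1 at 1.2]
2. pair(pair(a, a), k(c, pair(pair(a, c), pair(a, k(c, pair(pair(a, a), c))))))  →  pair(pair(a, a), k(c, pair(pair(a, c), pair(a, c))))   [R2 at 2.2.2.2]
3. pair(pair(a, a), k(c, pair(pair(a, c), pair(a, c))))  →  pair(pair(a, a), a)   [R6 at 2]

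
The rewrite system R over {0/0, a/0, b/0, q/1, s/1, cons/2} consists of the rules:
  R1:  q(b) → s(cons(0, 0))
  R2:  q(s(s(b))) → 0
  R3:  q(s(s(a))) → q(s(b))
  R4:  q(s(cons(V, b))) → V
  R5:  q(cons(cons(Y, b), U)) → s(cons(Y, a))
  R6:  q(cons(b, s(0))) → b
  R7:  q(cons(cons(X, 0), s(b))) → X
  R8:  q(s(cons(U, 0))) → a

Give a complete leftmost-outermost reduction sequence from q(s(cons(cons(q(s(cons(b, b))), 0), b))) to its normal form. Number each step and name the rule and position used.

1. q(s(cons(cons(q(s(cons(b, b))), 0), b)))  →  cons(q(s(cons(b, b))), 0)   [R4 at ε]
2. cons(q(s(cons(b, b))), 0)  →  cons(b, 0)   [R4 at 1]

cons(b, 0)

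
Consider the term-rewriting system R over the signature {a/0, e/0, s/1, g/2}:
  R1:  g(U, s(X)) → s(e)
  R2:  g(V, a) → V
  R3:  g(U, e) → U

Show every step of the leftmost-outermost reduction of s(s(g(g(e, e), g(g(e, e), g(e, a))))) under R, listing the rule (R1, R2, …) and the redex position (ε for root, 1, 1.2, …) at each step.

s(s(e))

1. s(s(g(g(e, e), g(g(e, e), g(e, a)))))  →  s(s(g(e, g(g(e, e), g(e, a)))))   [R3 at 1.1.1]
2. s(s(g(e, g(g(e, e), g(e, a)))))  →  s(s(g(e, g(e, g(e, a)))))   [R3 at 1.1.2.1]
3. s(s(g(e, g(e, g(e, a)))))  →  s(s(g(e, g(e, e))))   [R2 at 1.1.2.2]
4. s(s(g(e, g(e, e))))  →  s(s(g(e, e)))   [R3 at 1.1.2]
5. s(s(g(e, e)))  →  s(s(e))   [R3 at 1.1]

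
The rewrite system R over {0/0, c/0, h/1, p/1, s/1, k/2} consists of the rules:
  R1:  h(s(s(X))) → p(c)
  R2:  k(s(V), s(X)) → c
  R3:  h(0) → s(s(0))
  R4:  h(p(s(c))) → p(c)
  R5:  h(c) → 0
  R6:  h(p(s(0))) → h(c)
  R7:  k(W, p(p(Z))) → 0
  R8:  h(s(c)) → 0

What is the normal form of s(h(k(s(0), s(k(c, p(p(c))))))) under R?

s(0)

1. s(h(k(s(0), s(k(c, p(p(c)))))))  →  s(h(c))   [R2 at 1.1]
2. s(h(c))  →  s(0)   [R5 at 1]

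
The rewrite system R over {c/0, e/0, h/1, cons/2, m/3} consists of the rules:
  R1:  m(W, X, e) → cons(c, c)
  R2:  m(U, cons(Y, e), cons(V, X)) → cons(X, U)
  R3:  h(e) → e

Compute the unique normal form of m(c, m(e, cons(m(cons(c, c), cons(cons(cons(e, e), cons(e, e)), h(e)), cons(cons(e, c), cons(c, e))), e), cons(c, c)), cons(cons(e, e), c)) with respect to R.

1. m(c, m(e, cons(m(cons(c, c), cons(cons(cons(e, e), cons(e, e)), h(e)), cons(cons(e, c), cons(c, e))), e), cons(c, c)), cons(cons(e, e), c))  →  m(c, cons(c, e), cons(cons(e, e), c))   [R2 at 2]
2. m(c, cons(c, e), cons(cons(e, e), c))  →  cons(c, c)   [R2 at ε]

cons(c, c)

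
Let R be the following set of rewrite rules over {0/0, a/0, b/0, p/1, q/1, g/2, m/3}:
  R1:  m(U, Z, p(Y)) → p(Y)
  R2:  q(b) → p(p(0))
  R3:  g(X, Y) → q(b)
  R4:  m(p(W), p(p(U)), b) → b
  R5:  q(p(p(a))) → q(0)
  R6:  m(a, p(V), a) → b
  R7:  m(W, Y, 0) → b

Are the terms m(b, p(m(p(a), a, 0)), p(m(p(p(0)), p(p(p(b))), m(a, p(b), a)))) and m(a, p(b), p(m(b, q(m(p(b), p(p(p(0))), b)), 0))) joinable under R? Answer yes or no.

yes — NF(t₁) = p(b), NF(t₂) = p(b)

Reduce t₁ = m(b, p(m(p(a), a, 0)), p(m(p(p(0)), p(p(p(b))), m(a, p(b), a)))):
1. m(b, p(m(p(a), a, 0)), p(m(p(p(0)), p(p(p(b))), m(a, p(b), a))))  →  p(m(p(p(0)), p(p(p(b))), m(a, p(b), a)))   [R1 at ε]
2. p(m(p(p(0)), p(p(p(b))), m(a, p(b), a)))  →  p(m(p(p(0)), p(p(p(b))), b))   [R6 at 1.3]
3. p(m(p(p(0)), p(p(p(b))), b))  →  p(b)   [R4 at 1]

Reduce t₂ = m(a, p(b), p(m(b, q(m(p(b), p(p(p(0))), b)), 0))):
1. m(a, p(b), p(m(b, q(m(p(b), p(p(p(0))), b)), 0)))  →  p(m(b, q(m(p(b), p(p(p(0))), b)), 0))   [R1 at ε]
2. p(m(b, q(m(p(b), p(p(p(0))), b)), 0))  →  p(b)   [R7 at 1]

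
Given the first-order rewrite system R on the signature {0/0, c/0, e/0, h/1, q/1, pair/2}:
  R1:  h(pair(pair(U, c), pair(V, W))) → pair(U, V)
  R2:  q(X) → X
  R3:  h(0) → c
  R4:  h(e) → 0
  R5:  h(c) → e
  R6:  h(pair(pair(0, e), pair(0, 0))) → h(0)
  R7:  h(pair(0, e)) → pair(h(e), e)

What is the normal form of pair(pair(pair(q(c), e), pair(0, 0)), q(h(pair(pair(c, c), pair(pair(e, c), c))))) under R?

1. pair(pair(pair(q(c), e), pair(0, 0)), q(h(pair(pair(c, c), pair(pair(e, c), c)))))  →  pair(pair(pair(c, e), pair(0, 0)), q(h(pair(pair(c, c), pair(pair(e, c), c)))))   [R2 at 1.1.1]
2. pair(pair(pair(c, e), pair(0, 0)), q(h(pair(pair(c, c), pair(pair(e, c), c)))))  →  pair(pair(pair(c, e), pair(0, 0)), h(pair(pair(c, c), pair(pair(e, c), c))))   [R2 at 2]
3. pair(pair(pair(c, e), pair(0, 0)), h(pair(pair(c, c), pair(pair(e, c), c))))  →  pair(pair(pair(c, e), pair(0, 0)), pair(c, pair(e, c)))   [R1 at 2]

pair(pair(pair(c, e), pair(0, 0)), pair(c, pair(e, c)))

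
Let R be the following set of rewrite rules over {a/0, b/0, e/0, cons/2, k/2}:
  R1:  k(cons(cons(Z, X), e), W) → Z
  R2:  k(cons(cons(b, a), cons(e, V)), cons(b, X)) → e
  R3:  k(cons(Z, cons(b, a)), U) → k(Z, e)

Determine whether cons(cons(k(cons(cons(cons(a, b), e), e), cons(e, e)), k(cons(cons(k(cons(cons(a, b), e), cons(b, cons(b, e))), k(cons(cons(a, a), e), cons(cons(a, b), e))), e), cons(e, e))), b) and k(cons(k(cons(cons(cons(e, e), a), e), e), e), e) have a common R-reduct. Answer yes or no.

Reduce t₁ = cons(cons(k(cons(cons(cons(a, b), e), e), cons(e, e)), k(cons(cons(k(cons(cons(a, b), e), cons(b, cons(b, e))), k(cons(cons(a, a), e), cons(cons(a, b), e))), e), cons(e, e))), b):
1. cons(cons(k(cons(cons(cons(a, b), e), e), cons(e, e)), k(cons(cons(k(cons(cons(a, b), e), cons(b, cons(b, e))), k(cons(cons(a, a), e), cons(cons(a, b), e))), e), cons(e, e))), b)  →  cons(cons(cons(a, b), k(cons(cons(k(cons(cons(a, b), e), cons(b, cons(b, e))), k(cons(cons(a, a), e), cons(cons(a, b), e))), e), cons(e, e))), b)   [R1 at 1.1]
2. cons(cons(cons(a, b), k(cons(cons(k(cons(cons(a, b), e), cons(b, cons(b, e))), k(cons(cons(a, a), e), cons(cons(a, b), e))), e), cons(e, e))), b)  →  cons(cons(cons(a, b), k(cons(cons(a, b), e), cons(b, cons(b, e)))), b)   [R1 at 1.2]
3. cons(cons(cons(a, b), k(cons(cons(a, b), e), cons(b, cons(b, e)))), b)  →  cons(cons(cons(a, b), a), b)   [R1 at 1.2]

Reduce t₂ = k(cons(k(cons(cons(cons(e, e), a), e), e), e), e):
1. k(cons(k(cons(cons(cons(e, e), a), e), e), e), e)  →  k(cons(cons(e, e), e), e)   [R1 at 1.1]
2. k(cons(cons(e, e), e), e)  →  e   [R1 at ε]

no — NF(t₁) = cons(cons(cons(a, b), a), b), NF(t₂) = e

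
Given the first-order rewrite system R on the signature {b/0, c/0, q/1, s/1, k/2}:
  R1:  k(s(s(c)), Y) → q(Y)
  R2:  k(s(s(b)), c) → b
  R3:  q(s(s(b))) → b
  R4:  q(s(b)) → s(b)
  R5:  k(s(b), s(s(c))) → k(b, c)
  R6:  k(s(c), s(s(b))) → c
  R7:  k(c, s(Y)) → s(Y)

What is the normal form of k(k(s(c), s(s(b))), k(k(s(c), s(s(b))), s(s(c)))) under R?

1. k(k(s(c), s(s(b))), k(k(s(c), s(s(b))), s(s(c))))  →  k(c, k(k(s(c), s(s(b))), s(s(c))))   [R6 at 1]
2. k(c, k(k(s(c), s(s(b))), s(s(c))))  →  k(c, k(c, s(s(c))))   [R6 at 2.1]
3. k(c, k(c, s(s(c))))  →  k(c, s(s(c)))   [R7 at 2]
4. k(c, s(s(c)))  →  s(s(c))   [R7 at ε]

s(s(c))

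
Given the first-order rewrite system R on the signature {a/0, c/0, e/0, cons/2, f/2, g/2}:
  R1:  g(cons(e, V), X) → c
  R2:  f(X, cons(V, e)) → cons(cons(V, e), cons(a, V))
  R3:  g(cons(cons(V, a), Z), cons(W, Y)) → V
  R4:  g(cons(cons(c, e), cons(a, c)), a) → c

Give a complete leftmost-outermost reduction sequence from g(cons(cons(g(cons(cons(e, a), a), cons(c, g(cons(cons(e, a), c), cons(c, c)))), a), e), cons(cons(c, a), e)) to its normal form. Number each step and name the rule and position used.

e

1. g(cons(cons(g(cons(cons(e, a), a), cons(c, g(cons(cons(e, a), c), cons(c, c)))), a), e), cons(cons(c, a), e))  →  g(cons(cons(e, a), a), cons(c, g(cons(cons(e, a), c), cons(c, c))))   [R3 at ε]
2. g(cons(cons(e, a), a), cons(c, g(cons(cons(e, a), c), cons(c, c))))  →  e   [R3 at ε]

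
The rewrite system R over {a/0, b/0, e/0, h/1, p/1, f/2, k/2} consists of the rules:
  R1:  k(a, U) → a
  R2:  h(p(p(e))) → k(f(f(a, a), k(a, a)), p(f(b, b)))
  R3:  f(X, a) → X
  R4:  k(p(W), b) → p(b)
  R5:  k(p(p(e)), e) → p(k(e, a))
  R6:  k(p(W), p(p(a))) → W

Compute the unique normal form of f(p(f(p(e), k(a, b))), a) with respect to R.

1. f(p(f(p(e), k(a, b))), a)  →  p(f(p(e), k(a, b)))   [R3 at ε]
2. p(f(p(e), k(a, b)))  →  p(f(p(e), a))   [R1 at 1.2]
3. p(f(p(e), a))  →  p(p(e))   [R3 at 1]

p(p(e))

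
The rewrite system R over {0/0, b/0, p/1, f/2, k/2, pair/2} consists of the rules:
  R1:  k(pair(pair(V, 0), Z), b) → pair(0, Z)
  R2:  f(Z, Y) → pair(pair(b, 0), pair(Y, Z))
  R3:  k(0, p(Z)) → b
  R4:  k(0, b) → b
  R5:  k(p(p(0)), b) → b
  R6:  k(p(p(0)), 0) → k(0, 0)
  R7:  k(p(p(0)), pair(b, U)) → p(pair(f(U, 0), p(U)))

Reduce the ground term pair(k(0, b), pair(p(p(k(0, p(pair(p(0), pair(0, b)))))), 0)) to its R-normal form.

pair(b, pair(p(p(b)), 0))

1. pair(k(0, b), pair(p(p(k(0, p(pair(p(0), pair(0, b)))))), 0))  →  pair(b, pair(p(p(k(0, p(pair(p(0), pair(0, b)))))), 0))   [R4 at 1]
2. pair(b, pair(p(p(k(0, p(pair(p(0), pair(0, b)))))), 0))  →  pair(b, pair(p(p(b)), 0))   [R3 at 2.1.1.1]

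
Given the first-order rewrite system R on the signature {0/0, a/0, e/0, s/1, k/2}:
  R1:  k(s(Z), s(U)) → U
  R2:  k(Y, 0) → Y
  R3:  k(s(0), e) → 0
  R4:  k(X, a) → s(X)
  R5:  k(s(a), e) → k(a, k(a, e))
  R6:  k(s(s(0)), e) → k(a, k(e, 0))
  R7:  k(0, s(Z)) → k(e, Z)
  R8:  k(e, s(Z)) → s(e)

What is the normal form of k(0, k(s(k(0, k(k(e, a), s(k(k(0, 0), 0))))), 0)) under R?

1. k(0, k(s(k(0, k(k(e, a), s(k(k(0, 0), 0))))), 0))  →  k(0, s(k(0, k(k(e, a), s(k(k(0, 0), 0))))))   [R2 at 2]
2. k(0, s(k(0, k(k(e, a), s(k(k(0, 0), 0))))))  →  k(e, k(0, k(k(e, a), s(k(k(0, 0), 0)))))   [R7 at ε]
3. k(e, k(0, k(k(e, a), s(k(k(0, 0), 0)))))  →  k(e, k(0, k(s(e), s(k(k(0, 0), 0)))))   [R4 at 2.2.1]
4. k(e, k(0, k(s(e), s(k(k(0, 0), 0)))))  →  k(e, k(0, k(k(0, 0), 0)))   [R1 at 2.2]
5. k(e, k(0, k(k(0, 0), 0)))  →  k(e, k(0, k(0, 0)))   [R2 at 2.2]
6. k(e, k(0, k(0, 0)))  →  k(e, k(0, 0))   [R2 at 2.2]
7. k(e, k(0, 0))  →  k(e, 0)   [R2 at 2]
8. k(e, 0)  →  e   [R2 at ε]

e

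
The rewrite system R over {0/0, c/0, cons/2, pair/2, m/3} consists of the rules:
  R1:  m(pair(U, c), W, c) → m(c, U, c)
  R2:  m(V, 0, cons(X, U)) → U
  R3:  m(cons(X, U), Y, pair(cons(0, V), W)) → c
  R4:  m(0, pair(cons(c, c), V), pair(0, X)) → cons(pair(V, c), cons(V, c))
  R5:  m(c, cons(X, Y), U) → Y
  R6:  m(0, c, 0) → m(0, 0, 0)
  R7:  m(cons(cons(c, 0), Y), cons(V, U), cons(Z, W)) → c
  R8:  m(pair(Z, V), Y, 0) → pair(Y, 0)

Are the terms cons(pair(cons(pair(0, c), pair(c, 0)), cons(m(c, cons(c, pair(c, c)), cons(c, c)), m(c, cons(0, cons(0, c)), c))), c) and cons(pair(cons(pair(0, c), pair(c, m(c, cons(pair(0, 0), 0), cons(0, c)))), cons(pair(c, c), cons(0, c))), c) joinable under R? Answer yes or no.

yes — NF(t₁) = cons(pair(cons(pair(0, c), pair(c, 0)), cons(pair(c, c), cons(0, c))), c), NF(t₂) = cons(pair(cons(pair(0, c), pair(c, 0)), cons(pair(c, c), cons(0, c))), c)

Reduce t₁ = cons(pair(cons(pair(0, c), pair(c, 0)), cons(m(c, cons(c, pair(c, c)), cons(c, c)), m(c, cons(0, cons(0, c)), c))), c):
1. cons(pair(cons(pair(0, c), pair(c, 0)), cons(m(c, cons(c, pair(c, c)), cons(c, c)), m(c, cons(0, cons(0, c)), c))), c)  →  cons(pair(cons(pair(0, c), pair(c, 0)), cons(pair(c, c), m(c, cons(0, cons(0, c)), c))), c)   [R5 at 1.2.1]
2. cons(pair(cons(pair(0, c), pair(c, 0)), cons(pair(c, c), m(c, cons(0, cons(0, c)), c))), c)  →  cons(pair(cons(pair(0, c), pair(c, 0)), cons(pair(c, c), cons(0, c))), c)   [R5 at 1.2.2]

Reduce t₂ = cons(pair(cons(pair(0, c), pair(c, m(c, cons(pair(0, 0), 0), cons(0, c)))), cons(pair(c, c), cons(0, c))), c):
1. cons(pair(cons(pair(0, c), pair(c, m(c, cons(pair(0, 0), 0), cons(0, c)))), cons(pair(c, c), cons(0, c))), c)  →  cons(pair(cons(pair(0, c), pair(c, 0)), cons(pair(c, c), cons(0, c))), c)   [R5 at 1.1.2.2]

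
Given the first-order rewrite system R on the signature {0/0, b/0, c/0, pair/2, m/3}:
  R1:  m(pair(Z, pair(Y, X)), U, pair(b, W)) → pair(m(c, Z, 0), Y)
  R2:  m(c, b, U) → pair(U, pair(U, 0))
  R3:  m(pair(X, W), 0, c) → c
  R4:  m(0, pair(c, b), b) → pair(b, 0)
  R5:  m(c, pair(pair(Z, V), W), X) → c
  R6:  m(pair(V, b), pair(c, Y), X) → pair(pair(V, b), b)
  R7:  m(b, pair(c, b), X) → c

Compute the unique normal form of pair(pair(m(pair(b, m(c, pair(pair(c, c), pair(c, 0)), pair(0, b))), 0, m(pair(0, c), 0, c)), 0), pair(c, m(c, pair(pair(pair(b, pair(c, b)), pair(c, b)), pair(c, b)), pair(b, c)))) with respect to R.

1. pair(pair(m(pair(b, m(c, pair(pair(c, c), pair(c, 0)), pair(0, b))), 0, m(pair(0, c), 0, c)), 0), pair(c, m(c, pair(pair(pair(b, pair(c, b)), pair(c, b)), pair(c, b)), pair(b, c))))  →  pair(pair(m(pair(b, c), 0, m(pair(0, c), 0, c)), 0), pair(c, m(c, pair(pair(pair(b, pair(c, b)), pair(c, b)), pair(c, b)), pair(b, c))))   [R5 at 1.1.1.2]
2. pair(pair(m(pair(b, c), 0, m(pair(0, c), 0, c)), 0), pair(c, m(c, pair(pair(pair(b, pair(c, b)), pair(c, b)), pair(c, b)), pair(b, c))))  →  pair(pair(m(pair(b, c), 0, c), 0), pair(c, m(c, pair(pair(pair(b, pair(c, b)), pair(c, b)), pair(c, b)), pair(b, c))))   [R3 at 1.1.3]
3. pair(pair(m(pair(b, c), 0, c), 0), pair(c, m(c, pair(pair(pair(b, pair(c, b)), pair(c, b)), pair(c, b)), pair(b, c))))  →  pair(pair(c, 0), pair(c, m(c, pair(pair(pair(b, pair(c, b)), pair(c, b)), pair(c, b)), pair(b, c))))   [R3 at 1.1]
4. pair(pair(c, 0), pair(c, m(c, pair(pair(pair(b, pair(c, b)), pair(c, b)), pair(c, b)), pair(b, c))))  →  pair(pair(c, 0), pair(c, c))   [R5 at 2.2]

pair(pair(c, 0), pair(c, c))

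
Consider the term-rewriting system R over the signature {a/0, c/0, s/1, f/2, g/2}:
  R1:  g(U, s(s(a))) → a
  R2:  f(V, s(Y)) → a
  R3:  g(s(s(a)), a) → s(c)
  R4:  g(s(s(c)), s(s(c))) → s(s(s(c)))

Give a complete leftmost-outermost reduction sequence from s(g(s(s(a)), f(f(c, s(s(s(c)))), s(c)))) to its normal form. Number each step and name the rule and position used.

1. s(g(s(s(a)), f(f(c, s(s(s(c)))), s(c))))  →  s(g(s(s(a)), a))   [R2 at 1.2]
2. s(g(s(s(a)), a))  →  s(s(c))   [R3 at 1]

s(s(c))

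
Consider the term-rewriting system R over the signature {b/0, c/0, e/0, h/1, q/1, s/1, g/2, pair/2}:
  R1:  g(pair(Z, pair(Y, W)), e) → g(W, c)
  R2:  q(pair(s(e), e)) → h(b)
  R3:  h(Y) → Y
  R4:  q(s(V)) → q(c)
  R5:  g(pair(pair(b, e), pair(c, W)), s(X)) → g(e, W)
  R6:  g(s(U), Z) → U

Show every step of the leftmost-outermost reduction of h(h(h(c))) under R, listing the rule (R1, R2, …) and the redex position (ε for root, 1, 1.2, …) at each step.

1. h(h(h(c)))  →  h(h(c))   [R3 at ε]
2. h(h(c))  →  h(c)   [R3 at ε]
3. h(c)  →  c   [R3 at ε]

c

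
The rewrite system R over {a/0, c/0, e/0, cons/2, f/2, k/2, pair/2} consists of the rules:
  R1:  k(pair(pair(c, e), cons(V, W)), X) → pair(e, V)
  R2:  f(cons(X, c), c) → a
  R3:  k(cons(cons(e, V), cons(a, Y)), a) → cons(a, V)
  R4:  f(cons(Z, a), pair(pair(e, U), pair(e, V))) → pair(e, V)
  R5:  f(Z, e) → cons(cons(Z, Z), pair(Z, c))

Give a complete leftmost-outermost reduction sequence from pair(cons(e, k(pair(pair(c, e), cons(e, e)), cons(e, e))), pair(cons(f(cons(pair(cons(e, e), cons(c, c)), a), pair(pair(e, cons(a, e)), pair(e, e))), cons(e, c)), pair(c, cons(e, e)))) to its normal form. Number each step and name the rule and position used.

pair(cons(e, pair(e, e)), pair(cons(pair(e, e), cons(e, c)), pair(c, cons(e, e))))

1. pair(cons(e, k(pair(pair(c, e), cons(e, e)), cons(e, e))), pair(cons(f(cons(pair(cons(e, e), cons(c, c)), a), pair(pair(e, cons(a, e)), pair(e, e))), cons(e, c)), pair(c, cons(e, e))))  →  pair(cons(e, pair(e, e)), pair(cons(f(cons(pair(cons(e, e), cons(c, c)), a), pair(pair(e, cons(a, e)), pair(e, e))), cons(e, c)), pair(c, cons(e, e))))   [R1 at 1.2]
2. pair(cons(e, pair(e, e)), pair(cons(f(cons(pair(cons(e, e), cons(c, c)), a), pair(pair(e, cons(a, e)), pair(e, e))), cons(e, c)), pair(c, cons(e, e))))  →  pair(cons(e, pair(e, e)), pair(cons(pair(e, e), cons(e, c)), pair(c, cons(e, e))))   [R4 at 2.1.1]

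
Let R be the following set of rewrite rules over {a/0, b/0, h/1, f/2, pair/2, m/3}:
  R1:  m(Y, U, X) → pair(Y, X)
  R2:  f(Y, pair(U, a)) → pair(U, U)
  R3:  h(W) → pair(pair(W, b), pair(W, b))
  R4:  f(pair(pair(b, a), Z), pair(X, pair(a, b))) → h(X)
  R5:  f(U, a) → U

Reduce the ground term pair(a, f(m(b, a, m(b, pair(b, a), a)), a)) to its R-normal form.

1. pair(a, f(m(b, a, m(b, pair(b, a), a)), a))  →  pair(a, m(b, a, m(b, pair(b, a), a)))   [R5 at 2]
2. pair(a, m(b, a, m(b, pair(b, a), a)))  →  pair(a, pair(b, m(b, pair(b, a), a)))   [R1 at 2]
3. pair(a, pair(b, m(b, pair(b, a), a)))  →  pair(a, pair(b, pair(b, a)))   [R1 at 2.2]

pair(a, pair(b, pair(b, a)))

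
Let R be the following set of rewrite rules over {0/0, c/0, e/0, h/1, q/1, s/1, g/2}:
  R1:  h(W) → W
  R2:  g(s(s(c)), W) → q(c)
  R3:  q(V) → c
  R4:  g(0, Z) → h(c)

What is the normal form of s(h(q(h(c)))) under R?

s(c)

1. s(h(q(h(c))))  →  s(q(h(c)))   [R1 at 1]
2. s(q(h(c)))  →  s(c)   [R3 at 1]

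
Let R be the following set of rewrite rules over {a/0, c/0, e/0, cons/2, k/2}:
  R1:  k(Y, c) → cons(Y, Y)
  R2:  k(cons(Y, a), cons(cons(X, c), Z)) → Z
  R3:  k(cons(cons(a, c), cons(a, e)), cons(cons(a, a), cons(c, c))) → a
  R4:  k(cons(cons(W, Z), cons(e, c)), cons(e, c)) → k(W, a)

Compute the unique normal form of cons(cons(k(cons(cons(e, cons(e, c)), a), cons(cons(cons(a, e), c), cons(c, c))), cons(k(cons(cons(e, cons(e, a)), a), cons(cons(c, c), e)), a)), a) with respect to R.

cons(cons(cons(c, c), cons(e, a)), a)

1. cons(cons(k(cons(cons(e, cons(e, c)), a), cons(cons(cons(a, e), c), cons(c, c))), cons(k(cons(cons(e, cons(e, a)), a), cons(cons(c, c), e)), a)), a)  →  cons(cons(cons(c, c), cons(k(cons(cons(e, cons(e, a)), a), cons(cons(c, c), e)), a)), a)   [R2 at 1.1]
2. cons(cons(cons(c, c), cons(k(cons(cons(e, cons(e, a)), a), cons(cons(c, c), e)), a)), a)  →  cons(cons(cons(c, c), cons(e, a)), a)   [R2 at 1.2.1]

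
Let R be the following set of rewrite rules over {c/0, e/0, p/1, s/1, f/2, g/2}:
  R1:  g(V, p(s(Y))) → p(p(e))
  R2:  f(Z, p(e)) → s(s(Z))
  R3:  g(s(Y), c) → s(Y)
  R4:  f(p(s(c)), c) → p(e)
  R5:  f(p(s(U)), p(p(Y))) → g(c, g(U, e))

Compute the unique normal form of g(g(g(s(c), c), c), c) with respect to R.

s(c)

1. g(g(g(s(c), c), c), c)  →  g(g(s(c), c), c)   [R3 at 1.1]
2. g(g(s(c), c), c)  →  g(s(c), c)   [R3 at 1]
3. g(s(c), c)  →  s(c)   [R3 at ε]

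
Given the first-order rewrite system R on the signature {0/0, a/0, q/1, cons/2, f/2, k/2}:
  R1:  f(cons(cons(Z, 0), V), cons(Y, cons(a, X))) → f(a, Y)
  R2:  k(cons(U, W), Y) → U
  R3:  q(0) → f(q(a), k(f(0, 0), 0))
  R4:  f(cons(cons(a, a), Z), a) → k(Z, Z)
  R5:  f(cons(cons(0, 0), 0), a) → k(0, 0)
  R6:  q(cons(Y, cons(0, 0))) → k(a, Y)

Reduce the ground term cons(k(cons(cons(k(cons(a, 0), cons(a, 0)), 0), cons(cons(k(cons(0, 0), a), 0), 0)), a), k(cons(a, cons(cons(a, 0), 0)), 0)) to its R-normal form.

cons(cons(a, 0), a)

1. cons(k(cons(cons(k(cons(a, 0), cons(a, 0)), 0), cons(cons(k(cons(0, 0), a), 0), 0)), a), k(cons(a, cons(cons(a, 0), 0)), 0))  →  cons(cons(k(cons(a, 0), cons(a, 0)), 0), k(cons(a, cons(cons(a, 0), 0)), 0))   [R2 at 1]
2. cons(cons(k(cons(a, 0), cons(a, 0)), 0), k(cons(a, cons(cons(a, 0), 0)), 0))  →  cons(cons(a, 0), k(cons(a, cons(cons(a, 0), 0)), 0))   [R2 at 1.1]
3. cons(cons(a, 0), k(cons(a, cons(cons(a, 0), 0)), 0))  →  cons(cons(a, 0), a)   [R2 at 2]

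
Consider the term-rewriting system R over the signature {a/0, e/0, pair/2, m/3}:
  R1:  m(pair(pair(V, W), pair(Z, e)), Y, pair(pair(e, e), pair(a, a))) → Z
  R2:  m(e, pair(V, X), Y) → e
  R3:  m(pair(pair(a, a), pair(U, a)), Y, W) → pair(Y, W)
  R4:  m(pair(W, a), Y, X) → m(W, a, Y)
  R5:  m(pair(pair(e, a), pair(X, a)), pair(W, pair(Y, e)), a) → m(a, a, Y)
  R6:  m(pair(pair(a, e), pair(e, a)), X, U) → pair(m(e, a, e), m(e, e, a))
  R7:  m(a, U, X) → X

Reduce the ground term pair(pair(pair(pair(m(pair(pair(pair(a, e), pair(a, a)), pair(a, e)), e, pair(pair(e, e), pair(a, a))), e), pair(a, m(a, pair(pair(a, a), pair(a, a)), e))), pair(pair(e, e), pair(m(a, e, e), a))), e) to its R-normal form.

1. pair(pair(pair(pair(m(pair(pair(pair(a, e), pair(a, a)), pair(a, e)), e, pair(pair(e, e), pair(a, a))), e), pair(a, m(a, pair(pair(a, a), pair(a, a)), e))), pair(pair(e, e), pair(m(a, e, e), a))), e)  →  pair(pair(pair(pair(a, e), pair(a, m(a, pair(pair(a, a), pair(a, a)), e))), pair(pair(e, e), pair(m(a, e, e), a))), e)   [R1 at 1.1.1.1]
2. pair(pair(pair(pair(a, e), pair(a, m(a, pair(pair(a, a), pair(a, a)), e))), pair(pair(e, e), pair(m(a, e, e), a))), e)  →  pair(pair(pair(pair(a, e), pair(a, e)), pair(pair(e, e), pair(m(a, e, e), a))), e)   [R7 at 1.1.2.2]
3. pair(pair(pair(pair(a, e), pair(a, e)), pair(pair(e, e), pair(m(a, e, e), a))), e)  →  pair(pair(pair(pair(a, e), pair(a, e)), pair(pair(e, e), pair(e, a))), e)   [R7 at 1.2.2.1]

pair(pair(pair(pair(a, e), pair(a, e)), pair(pair(e, e), pair(e, a))), e)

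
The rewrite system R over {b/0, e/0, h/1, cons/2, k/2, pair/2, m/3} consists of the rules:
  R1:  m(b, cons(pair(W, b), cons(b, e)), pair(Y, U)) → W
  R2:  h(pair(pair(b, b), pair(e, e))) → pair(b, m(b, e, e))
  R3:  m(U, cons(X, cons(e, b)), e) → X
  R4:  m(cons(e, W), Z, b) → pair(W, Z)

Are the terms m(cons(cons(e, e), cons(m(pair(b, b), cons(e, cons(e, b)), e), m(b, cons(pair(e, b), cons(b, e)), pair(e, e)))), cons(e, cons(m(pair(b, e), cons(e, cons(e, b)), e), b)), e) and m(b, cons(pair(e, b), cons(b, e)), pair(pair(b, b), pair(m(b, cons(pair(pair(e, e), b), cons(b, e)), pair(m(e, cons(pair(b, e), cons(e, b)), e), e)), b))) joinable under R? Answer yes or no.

yes — NF(t₁) = e, NF(t₂) = e

Reduce t₁ = m(cons(cons(e, e), cons(m(pair(b, b), cons(e, cons(e, b)), e), m(b, cons(pair(e, b), cons(b, e)), pair(e, e)))), cons(e, cons(m(pair(b, e), cons(e, cons(e, b)), e), b)), e):
1. m(cons(cons(e, e), cons(m(pair(b, b), cons(e, cons(e, b)), e), m(b, cons(pair(e, b), cons(b, e)), pair(e, e)))), cons(e, cons(m(pair(b, e), cons(e, cons(e, b)), e), b)), e)  →  m(cons(cons(e, e), cons(e, m(b, cons(pair(e, b), cons(b, e)), pair(e, e)))), cons(e, cons(m(pair(b, e), cons(e, cons(e, b)), e), b)), e)   [R3 at 1.2.1]
2. m(cons(cons(e, e), cons(e, m(b, cons(pair(e, b), cons(b, e)), pair(e, e)))), cons(e, cons(m(pair(b, e), cons(e, cons(e, b)), e), b)), e)  →  m(cons(cons(e, e), cons(e, e)), cons(e, cons(m(pair(b, e), cons(e, cons(e, b)), e), b)), e)   [R1 at 1.2.2]
3. m(cons(cons(e, e), cons(e, e)), cons(e, cons(m(pair(b, e), cons(e, cons(e, b)), e), b)), e)  →  m(cons(cons(e, e), cons(e, e)), cons(e, cons(e, b)), e)   [R3 at 2.2.1]
4. m(cons(cons(e, e), cons(e, e)), cons(e, cons(e, b)), e)  →  e   [R3 at ε]

Reduce t₂ = m(b, cons(pair(e, b), cons(b, e)), pair(pair(b, b), pair(m(b, cons(pair(pair(e, e), b), cons(b, e)), pair(m(e, cons(pair(b, e), cons(e, b)), e), e)), b))):
1. m(b, cons(pair(e, b), cons(b, e)), pair(pair(b, b), pair(m(b, cons(pair(pair(e, e), b), cons(b, e)), pair(m(e, cons(pair(b, e), cons(e, b)), e), e)), b)))  →  e   [R1 at ε]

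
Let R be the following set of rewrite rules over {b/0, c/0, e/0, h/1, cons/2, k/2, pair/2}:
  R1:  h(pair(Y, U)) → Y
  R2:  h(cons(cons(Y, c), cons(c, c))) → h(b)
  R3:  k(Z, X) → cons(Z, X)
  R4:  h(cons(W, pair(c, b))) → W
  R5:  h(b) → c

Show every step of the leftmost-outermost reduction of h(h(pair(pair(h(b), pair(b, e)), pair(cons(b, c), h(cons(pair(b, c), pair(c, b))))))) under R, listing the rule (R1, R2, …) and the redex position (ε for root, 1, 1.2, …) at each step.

c

1. h(h(pair(pair(h(b), pair(b, e)), pair(cons(b, c), h(cons(pair(b, c), pair(c, b)))))))  →  h(pair(h(b), pair(b, e)))   [R1 at 1]
2. h(pair(h(b), pair(b, e)))  →  h(b)   [R1 at ε]
3. h(b)  →  c   [R5 at ε]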